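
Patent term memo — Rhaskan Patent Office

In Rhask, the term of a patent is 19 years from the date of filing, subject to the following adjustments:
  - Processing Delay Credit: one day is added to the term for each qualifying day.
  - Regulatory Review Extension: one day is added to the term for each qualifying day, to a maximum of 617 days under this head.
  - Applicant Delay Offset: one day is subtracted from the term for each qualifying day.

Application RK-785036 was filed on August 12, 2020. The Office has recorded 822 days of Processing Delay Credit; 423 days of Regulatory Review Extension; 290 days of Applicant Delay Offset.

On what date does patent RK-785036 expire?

March 24, 2042

Base term: filing date + 19 years → 12 August 2039.
Processing Delay Credit: +822 days → 11 November 2041.
Regulatory Review Extension: 423 days (within the 617-day cap) → +423 days → 8 January 2043.
Applicant Delay Offset: −290 days → 24 March 2042.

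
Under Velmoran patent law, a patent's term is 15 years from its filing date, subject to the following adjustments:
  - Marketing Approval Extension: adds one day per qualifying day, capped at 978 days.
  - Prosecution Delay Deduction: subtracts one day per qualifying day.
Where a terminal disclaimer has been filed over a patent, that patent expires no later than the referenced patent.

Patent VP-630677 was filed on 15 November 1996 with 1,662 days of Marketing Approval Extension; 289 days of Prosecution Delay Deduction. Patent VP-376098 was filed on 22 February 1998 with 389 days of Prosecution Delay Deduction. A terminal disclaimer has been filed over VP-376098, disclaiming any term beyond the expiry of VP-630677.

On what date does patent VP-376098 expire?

2012-01-30

Natural term of VP-376098:
  Base: filing + 15 years → 22 February 2013.
  Prosecution Delay Deduction: −389 days → 30 January 2012.
Expiry of referenced patent VP-630677:
  Base: filing + 15 years → 15 November 2011.
  Marketing Approval Extension: 1662 days claimed exceeds the 978-day cap, so +978 days → 20 July 2014.
  Prosecution Delay Deduction: −289 days → 4 October 2013.
Terminal disclaimer: VP-376098 expires on the earlier of 30 January 2012 and 4 October 2013.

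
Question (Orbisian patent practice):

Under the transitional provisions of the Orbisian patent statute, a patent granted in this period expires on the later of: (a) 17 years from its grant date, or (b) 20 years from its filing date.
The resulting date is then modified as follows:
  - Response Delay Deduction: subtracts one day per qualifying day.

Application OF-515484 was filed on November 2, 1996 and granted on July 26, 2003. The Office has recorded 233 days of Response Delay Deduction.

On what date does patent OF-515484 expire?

December 6, 2019

(a) grant + 17 years → 26 July 2020.
(b) filing + 20 years → 2 November 2016.
Later of the two: 26 July 2020.
Response Delay Deduction: −233 days → 6 December 2019.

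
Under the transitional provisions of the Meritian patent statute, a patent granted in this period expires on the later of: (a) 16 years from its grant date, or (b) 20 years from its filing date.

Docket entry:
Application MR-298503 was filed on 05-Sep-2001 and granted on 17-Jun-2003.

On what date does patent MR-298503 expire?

(a) grant + 16 years → 17 June 2019.
(b) filing + 20 years → 5 September 2021.
Later of the two: 5 September 2021.

2021-09-05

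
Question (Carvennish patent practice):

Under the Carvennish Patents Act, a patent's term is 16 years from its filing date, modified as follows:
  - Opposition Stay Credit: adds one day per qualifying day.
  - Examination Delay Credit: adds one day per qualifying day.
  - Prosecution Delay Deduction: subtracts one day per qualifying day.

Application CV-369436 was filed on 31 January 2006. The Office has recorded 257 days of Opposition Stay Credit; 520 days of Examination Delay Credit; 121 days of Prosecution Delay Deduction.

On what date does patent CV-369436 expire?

Base term: filing date + 16 years → 31 January 2022.
Opposition Stay Credit: +257 days → 15 October 2022.
Examination Delay Credit: +520 days → 18 March 2024.
Prosecution Delay Deduction: −121 days → 18 November 2023.

November 18, 2023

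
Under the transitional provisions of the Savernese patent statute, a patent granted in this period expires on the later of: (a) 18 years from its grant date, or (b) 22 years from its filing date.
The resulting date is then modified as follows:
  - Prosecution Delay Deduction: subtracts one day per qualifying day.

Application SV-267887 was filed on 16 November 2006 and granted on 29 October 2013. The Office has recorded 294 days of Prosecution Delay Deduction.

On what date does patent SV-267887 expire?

(a) grant + 18 years → 29 October 2031.
(b) filing + 22 years → 16 November 2028.
Later of the two: 29 October 2031.
Prosecution Delay Deduction: −294 days → 8 January 2031.

January 8, 2031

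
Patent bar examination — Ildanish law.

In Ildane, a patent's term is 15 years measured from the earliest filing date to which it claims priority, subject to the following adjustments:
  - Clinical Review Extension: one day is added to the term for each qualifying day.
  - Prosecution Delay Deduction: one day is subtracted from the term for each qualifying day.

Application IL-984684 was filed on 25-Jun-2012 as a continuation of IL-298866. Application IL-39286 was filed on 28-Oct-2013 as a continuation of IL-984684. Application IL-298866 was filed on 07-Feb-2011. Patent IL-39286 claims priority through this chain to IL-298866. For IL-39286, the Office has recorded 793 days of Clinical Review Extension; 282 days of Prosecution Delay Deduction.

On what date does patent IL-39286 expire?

Earliest priority filing: 7 February 2011.
Base term: 7 February 2011 + 15 years → 7 February 2026.
Clinical Review Extension: +793 days → 10 April 2028.
Prosecution Delay Deduction: −282 days → 3 July 2027.

2027-07-03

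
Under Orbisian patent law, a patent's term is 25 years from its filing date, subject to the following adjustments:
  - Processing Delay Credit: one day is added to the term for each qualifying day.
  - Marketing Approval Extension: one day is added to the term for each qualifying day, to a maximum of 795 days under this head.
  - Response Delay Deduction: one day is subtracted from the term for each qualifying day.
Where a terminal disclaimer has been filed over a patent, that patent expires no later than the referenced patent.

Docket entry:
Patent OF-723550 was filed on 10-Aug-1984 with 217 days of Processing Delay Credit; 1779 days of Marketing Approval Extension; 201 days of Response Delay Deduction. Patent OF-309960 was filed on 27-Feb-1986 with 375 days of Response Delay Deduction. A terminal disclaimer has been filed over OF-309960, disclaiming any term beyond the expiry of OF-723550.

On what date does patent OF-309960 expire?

2010-02-17

Natural term of OF-309960:
  Base: filing + 25 years → 27 February 2011.
  Response Delay Deduction: −375 days → 17 February 2010.
Expiry of referenced patent OF-723550:
  Base: filing + 25 years → 10 August 2009.
  Processing Delay Credit: +217 days → 15 March 2010.
  Marketing Approval Extension: 1779 days claimed exceeds the 795-day cap, so +795 days → 18 May 2012.
  Response Delay Deduction: −201 days → 30 October 2011.
Terminal disclaimer: OF-309960 expires on the earlier of 17 February 2010 and 30 October 2011.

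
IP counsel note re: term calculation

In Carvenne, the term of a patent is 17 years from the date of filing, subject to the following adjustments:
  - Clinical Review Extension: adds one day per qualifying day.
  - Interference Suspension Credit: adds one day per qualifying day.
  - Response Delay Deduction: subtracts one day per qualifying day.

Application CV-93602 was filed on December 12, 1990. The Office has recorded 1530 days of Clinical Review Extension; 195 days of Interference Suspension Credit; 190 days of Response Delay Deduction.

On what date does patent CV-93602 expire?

Base term: filing date + 17 years → 12 December 2007.
Clinical Review Extension: +1530 days → 19 February 2012.
Interference Suspension Credit: +195 days → 1 September 2012.
Response Delay Deduction: −190 days → 24 February 2012.

2012-02-24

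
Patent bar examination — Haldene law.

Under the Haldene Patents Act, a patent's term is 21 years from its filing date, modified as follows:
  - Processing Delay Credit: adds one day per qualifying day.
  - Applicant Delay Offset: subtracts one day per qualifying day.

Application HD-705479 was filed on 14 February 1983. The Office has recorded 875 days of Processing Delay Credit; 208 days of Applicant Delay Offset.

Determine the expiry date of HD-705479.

Base term: filing date + 21 years → 14 February 2004.
Processing Delay Credit: +875 days → 8 July 2006.
Applicant Delay Offset: −208 days → 12 December 2005.

December 12, 2005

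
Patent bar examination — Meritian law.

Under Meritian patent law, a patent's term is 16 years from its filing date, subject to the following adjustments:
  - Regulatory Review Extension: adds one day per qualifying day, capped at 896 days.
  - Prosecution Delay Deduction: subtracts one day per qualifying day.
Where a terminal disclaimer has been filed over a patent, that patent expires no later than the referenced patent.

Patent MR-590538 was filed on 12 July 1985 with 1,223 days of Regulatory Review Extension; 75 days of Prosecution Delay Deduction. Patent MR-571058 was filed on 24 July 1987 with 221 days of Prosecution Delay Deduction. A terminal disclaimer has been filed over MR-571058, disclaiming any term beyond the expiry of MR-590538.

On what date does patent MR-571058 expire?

2002-12-15

Natural term of MR-571058:
  Base: filing + 16 years → 24 July 2003.
  Prosecution Delay Deduction: −221 days → 15 December 2002.
Expiry of referenced patent MR-590538:
  Base: filing + 16 years → 12 July 2001.
  Regulatory Review Extension: 1223 days claimed exceeds the 896-day cap, so +896 days → 25 December 2003.
  Prosecution Delay Deduction: −75 days → 11 October 2003.
Terminal disclaimer: MR-571058 expires on the earlier of 15 December 2002 and 11 October 2003.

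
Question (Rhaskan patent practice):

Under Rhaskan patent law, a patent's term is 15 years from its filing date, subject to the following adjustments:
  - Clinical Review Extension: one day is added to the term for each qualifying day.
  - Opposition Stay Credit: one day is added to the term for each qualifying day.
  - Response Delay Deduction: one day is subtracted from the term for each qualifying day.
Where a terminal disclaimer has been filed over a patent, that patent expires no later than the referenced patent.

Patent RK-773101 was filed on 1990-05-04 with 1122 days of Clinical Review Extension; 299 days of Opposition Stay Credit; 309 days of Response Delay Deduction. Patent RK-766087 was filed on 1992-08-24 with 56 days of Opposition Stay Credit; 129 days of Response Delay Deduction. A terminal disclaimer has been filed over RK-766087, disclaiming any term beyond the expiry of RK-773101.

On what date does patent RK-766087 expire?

June 12, 2007

Natural term of RK-766087:
  Base: filing + 15 years → 24 August 2007.
  Opposition Stay Credit: +56 days → 19 October 2007.
  Response Delay Deduction: −129 days → 12 June 2007.
Expiry of referenced patent RK-773101:
  Base: filing + 15 years → 4 May 2005.
  Clinical Review Extension: +1122 days → 30 May 2008.
  Opposition Stay Credit: +299 days → 25 March 2009.
  Response Delay Deduction: −309 days → 20 May 2008.
Terminal disclaimer: RK-766087 expires on the earlier of 12 June 2007 and 20 May 2008.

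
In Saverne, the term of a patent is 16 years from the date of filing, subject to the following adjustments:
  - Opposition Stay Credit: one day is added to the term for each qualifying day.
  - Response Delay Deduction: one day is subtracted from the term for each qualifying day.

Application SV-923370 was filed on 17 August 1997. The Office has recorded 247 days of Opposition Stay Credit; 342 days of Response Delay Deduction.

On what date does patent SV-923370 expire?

Base term: filing date + 16 years → 17 August 2013.
Opposition Stay Credit: +247 days → 21 April 2014.
Response Delay Deduction: −342 days → 14 May 2013.

May 14, 2013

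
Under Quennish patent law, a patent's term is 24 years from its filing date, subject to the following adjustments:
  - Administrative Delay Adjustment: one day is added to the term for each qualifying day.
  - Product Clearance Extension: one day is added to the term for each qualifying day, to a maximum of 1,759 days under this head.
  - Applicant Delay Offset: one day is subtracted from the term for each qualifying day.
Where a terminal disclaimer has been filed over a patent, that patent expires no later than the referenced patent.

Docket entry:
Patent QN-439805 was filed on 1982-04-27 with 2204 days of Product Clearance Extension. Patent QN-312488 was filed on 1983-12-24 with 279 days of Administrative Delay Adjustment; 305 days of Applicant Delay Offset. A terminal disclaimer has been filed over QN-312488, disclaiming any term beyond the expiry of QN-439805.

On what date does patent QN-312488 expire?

Natural term of QN-312488:
  Base: filing + 24 years → 24 December 2007.
  Administrative Delay Adjustment: +279 days → 28 September 2008.
  Applicant Delay Offset: −305 days → 28 November 2007.
Expiry of referenced patent QN-439805:
  Base: filing + 24 years → 27 April 2006.
  Product Clearance Extension: 2204 days claimed exceeds the 1759-day cap, so +1759 days → 19 February 2011.
Terminal disclaimer: QN-312488 expires on the earlier of 28 November 2007 and 19 February 2011.

2007-11-28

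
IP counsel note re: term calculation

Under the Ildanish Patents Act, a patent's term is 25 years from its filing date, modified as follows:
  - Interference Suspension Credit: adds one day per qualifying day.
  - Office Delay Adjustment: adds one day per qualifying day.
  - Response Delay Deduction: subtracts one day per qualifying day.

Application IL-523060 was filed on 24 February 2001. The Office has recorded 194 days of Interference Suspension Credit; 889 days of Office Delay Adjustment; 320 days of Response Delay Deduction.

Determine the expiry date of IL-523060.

March 28, 2028

Base term: filing date + 25 years → 24 February 2026.
Interference Suspension Credit: +194 days → 6 September 2026.
Office Delay Adjustment: +889 days → 11 February 2029.
Response Delay Deduction: −320 days → 28 March 2028.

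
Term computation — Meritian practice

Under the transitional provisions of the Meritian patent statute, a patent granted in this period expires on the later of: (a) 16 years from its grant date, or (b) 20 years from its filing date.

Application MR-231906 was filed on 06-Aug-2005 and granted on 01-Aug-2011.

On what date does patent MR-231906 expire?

2027-08-01

(a) grant + 16 years → 1 August 2027.
(b) filing + 20 years → 6 August 2025.
Later of the two: 1 August 2027.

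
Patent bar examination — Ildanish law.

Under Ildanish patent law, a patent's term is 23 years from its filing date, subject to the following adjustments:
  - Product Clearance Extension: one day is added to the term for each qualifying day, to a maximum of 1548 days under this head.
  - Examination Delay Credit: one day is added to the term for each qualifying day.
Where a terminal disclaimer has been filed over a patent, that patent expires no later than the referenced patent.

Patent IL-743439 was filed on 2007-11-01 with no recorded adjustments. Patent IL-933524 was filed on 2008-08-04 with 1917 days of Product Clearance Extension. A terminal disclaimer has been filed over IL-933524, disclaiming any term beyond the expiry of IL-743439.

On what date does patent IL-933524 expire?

November 1, 2030

Natural term of IL-933524:
  Base: filing + 23 years → 4 August 2031.
  Product Clearance Extension: 1917 days claimed exceeds the 1548-day cap, so +1548 days → 30 October 2035.
Expiry of referenced patent IL-743439:
  Base: filing + 23 years → 1 November 2030.
Terminal disclaimer: IL-933524 expires on the earlier of 30 October 2035 and 1 November 2030.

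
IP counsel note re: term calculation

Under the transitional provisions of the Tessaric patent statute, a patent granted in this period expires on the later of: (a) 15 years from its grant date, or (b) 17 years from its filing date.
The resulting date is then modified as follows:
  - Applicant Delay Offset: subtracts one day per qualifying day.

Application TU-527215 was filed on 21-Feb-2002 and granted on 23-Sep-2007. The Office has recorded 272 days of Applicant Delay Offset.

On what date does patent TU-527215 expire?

2021-12-25

(a) grant + 15 years → 23 September 2022.
(b) filing + 17 years → 21 February 2019.
Later of the two: 23 September 2022.
Applicant Delay Offset: −272 days → 25 December 2021.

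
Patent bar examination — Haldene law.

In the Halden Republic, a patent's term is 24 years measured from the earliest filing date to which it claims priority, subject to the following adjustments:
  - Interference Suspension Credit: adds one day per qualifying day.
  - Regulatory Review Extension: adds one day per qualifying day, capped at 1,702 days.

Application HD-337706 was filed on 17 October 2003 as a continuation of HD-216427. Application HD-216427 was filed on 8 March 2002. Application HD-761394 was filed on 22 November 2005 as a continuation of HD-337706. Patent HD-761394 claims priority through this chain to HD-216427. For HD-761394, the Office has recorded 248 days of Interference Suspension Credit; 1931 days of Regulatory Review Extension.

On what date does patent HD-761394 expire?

Earliest priority filing: 8 March 2002.
Base term: 8 March 2002 + 24 years → 8 March 2026.
Interference Suspension Credit: +248 days → 11 November 2026.
Regulatory Review Extension: 1931 days claimed exceeds the 1702-day cap, so +1702 days → 10 July 2031.

2031-07-10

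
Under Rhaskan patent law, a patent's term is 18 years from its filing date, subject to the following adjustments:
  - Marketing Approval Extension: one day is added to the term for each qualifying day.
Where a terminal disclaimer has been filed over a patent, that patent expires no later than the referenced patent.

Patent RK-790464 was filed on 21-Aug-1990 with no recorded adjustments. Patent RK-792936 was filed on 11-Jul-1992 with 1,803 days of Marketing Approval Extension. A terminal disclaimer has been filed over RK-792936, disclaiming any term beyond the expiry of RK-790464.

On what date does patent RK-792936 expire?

Natural term of RK-792936:
  Base: filing + 18 years → 11 July 2010.
  Marketing Approval Extension: +1803 days → 18 June 2015.
Expiry of referenced patent RK-790464:
  Base: filing + 18 years → 21 August 2008.
Terminal disclaimer: RK-792936 expires on the earlier of 18 June 2015 and 21 August 2008.

August 21, 2008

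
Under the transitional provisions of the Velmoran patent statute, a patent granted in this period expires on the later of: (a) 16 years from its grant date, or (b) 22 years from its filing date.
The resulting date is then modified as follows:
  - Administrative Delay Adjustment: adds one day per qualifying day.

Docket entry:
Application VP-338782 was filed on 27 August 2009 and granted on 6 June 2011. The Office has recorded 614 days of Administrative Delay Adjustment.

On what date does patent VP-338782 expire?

2033-05-02

(a) grant + 16 years → 6 June 2027.
(b) filing + 22 years → 27 August 2031.
Later of the two: 27 August 2031.
Administrative Delay Adjustment: +614 days → 2 May 2033.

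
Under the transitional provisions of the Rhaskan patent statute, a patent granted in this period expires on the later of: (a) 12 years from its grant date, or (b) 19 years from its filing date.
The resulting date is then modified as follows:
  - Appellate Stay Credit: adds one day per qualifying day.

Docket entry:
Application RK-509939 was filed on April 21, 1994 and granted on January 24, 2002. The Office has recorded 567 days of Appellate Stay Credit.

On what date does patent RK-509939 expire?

2015-08-14

(a) grant + 12 years → 24 January 2014.
(b) filing + 19 years → 21 April 2013.
Later of the two: 24 January 2014.
Appellate Stay Credit: +567 days → 14 August 2015.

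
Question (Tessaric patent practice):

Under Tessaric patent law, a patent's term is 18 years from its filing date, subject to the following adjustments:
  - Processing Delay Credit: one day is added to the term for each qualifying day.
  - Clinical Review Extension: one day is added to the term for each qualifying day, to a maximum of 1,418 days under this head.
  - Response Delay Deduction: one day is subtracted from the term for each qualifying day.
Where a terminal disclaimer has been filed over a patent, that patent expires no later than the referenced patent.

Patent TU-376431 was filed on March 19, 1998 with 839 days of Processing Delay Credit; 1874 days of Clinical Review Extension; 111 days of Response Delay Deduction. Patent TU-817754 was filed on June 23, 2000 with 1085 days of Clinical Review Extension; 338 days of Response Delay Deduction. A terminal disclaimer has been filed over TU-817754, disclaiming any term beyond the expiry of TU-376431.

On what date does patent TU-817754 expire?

Natural term of TU-817754:
  Base: filing + 18 years → 23 June 2018.
  Clinical Review Extension: 1085 days (within the 1418-day cap) → +1085 days → 12 June 2021.
  Response Delay Deduction: −338 days → 9 July 2020.
Expiry of referenced patent TU-376431:
  Base: filing + 18 years → 19 March 2016.
  Processing Delay Credit: +839 days → 6 July 2018.
  Clinical Review Extension: 1874 days claimed exceeds the 1418-day cap, so +1418 days → 24 May 2022.
  Response Delay Deduction: −111 days → 2 February 2022.
Terminal disclaimer: TU-817754 expires on the earlier of 9 July 2020 and 2 February 2022.

July 9, 2020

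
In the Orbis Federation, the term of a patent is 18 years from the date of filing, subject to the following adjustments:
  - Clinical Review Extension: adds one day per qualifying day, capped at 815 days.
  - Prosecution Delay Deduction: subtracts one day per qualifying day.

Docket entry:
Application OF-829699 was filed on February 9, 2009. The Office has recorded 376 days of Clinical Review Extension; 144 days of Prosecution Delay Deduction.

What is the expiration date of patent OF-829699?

2027-09-29

Base term: filing date + 18 years → 9 February 2027.
Clinical Review Extension: 376 days (within the 815-day cap) → +376 days → 20 February 2028.
Prosecution Delay Deduction: −144 days → 29 September 2027.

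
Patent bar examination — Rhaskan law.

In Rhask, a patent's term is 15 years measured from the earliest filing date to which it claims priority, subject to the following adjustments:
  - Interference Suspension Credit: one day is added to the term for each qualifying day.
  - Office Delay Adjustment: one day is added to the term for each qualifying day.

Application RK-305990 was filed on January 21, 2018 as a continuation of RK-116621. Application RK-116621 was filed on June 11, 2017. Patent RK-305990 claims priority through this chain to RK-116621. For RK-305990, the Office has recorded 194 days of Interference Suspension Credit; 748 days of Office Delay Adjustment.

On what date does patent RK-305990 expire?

2035-01-09

Earliest priority filing: 11 June 2017.
Base term: 11 June 2017 + 15 years → 11 June 2032.
Interference Suspension Credit: +194 days → 22 December 2032.
Office Delay Adjustment: +748 days → 9 January 2035.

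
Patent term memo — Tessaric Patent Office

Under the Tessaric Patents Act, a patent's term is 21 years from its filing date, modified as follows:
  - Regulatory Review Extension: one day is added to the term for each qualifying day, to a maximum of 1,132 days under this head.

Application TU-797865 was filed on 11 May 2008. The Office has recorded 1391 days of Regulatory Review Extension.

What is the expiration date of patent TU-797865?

2032-06-16

Base term: filing date + 21 years → 11 May 2029.
Regulatory Review Extension: 1391 days claimed exceeds the 1132-day cap, so +1132 days → 16 June 2032.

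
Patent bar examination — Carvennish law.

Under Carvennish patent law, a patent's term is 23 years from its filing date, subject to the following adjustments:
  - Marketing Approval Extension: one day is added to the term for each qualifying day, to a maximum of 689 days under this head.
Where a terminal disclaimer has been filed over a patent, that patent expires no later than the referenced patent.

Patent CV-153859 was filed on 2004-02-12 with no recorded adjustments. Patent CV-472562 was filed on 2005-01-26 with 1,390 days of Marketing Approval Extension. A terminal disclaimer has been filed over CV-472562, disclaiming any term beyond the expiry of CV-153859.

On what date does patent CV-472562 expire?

Natural term of CV-472562:
  Base: filing + 23 years → 26 January 2028.
  Marketing Approval Extension: 1390 days claimed exceeds the 689-day cap, so +689 days → 15 December 2029.
Expiry of referenced patent CV-153859:
  Base: filing + 23 years → 12 February 2027.
Terminal disclaimer: CV-472562 expires on the earlier of 15 December 2029 and 12 February 2027.

2027-02-12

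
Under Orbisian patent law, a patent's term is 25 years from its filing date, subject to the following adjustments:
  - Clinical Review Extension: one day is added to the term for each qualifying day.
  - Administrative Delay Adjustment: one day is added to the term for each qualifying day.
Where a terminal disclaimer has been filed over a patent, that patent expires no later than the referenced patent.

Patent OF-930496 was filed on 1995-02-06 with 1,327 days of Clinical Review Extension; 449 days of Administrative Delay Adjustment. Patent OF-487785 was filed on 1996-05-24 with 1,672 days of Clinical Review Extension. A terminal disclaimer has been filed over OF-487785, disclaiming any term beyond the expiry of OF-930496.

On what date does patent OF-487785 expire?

2024-12-17

Natural term of OF-487785:
  Base: filing + 25 years → 24 May 2021.
  Clinical Review Extension: +1672 days → 21 December 2025.
Expiry of referenced patent OF-930496:
  Base: filing + 25 years → 6 February 2020.
  Clinical Review Extension: +1327 days → 25 September 2023.
  Administrative Delay Adjustment: +449 days → 17 December 2024.
Terminal disclaimer: OF-487785 expires on the earlier of 21 December 2025 and 17 December 2024.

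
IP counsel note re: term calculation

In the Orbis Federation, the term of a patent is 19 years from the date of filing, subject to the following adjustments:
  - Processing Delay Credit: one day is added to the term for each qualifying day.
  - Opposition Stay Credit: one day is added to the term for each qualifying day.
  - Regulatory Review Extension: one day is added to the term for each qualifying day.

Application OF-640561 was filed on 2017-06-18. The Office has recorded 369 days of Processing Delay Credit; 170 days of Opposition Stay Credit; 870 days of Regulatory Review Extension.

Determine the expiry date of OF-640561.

Base term: filing date + 19 years → 18 June 2036.
Processing Delay Credit: +369 days → 22 June 2037.
Opposition Stay Credit: +170 days → 9 December 2037.
Regulatory Review Extension: +870 days → 27 April 2040.

April 27, 2040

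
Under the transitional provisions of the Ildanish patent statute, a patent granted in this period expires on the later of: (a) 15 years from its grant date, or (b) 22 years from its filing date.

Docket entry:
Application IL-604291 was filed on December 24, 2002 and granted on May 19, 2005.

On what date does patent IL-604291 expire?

December 24, 2024

(a) grant + 15 years → 19 May 2020.
(b) filing + 22 years → 24 December 2024.
Later of the two: 24 December 2024.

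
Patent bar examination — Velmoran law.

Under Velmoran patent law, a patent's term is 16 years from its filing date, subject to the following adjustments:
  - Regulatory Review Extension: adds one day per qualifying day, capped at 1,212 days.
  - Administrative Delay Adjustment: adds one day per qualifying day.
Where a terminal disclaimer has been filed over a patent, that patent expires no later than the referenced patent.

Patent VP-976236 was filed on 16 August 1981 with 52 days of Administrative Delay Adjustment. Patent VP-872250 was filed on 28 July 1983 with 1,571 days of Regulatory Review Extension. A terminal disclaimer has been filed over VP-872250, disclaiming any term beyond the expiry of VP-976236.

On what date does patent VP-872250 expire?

Natural term of VP-872250:
  Base: filing + 16 years → 28 July 1999.
  Regulatory Review Extension: 1571 days claimed exceeds the 1212-day cap, so +1212 days → 21 November 2002.
Expiry of referenced patent VP-976236:
  Base: filing + 16 years → 16 August 1997.
  Administrative Delay Adjustment: +52 days → 7 October 1997.
Terminal disclaimer: VP-872250 expires on the earlier of 21 November 2002 and 7 October 1997.

1997-10-07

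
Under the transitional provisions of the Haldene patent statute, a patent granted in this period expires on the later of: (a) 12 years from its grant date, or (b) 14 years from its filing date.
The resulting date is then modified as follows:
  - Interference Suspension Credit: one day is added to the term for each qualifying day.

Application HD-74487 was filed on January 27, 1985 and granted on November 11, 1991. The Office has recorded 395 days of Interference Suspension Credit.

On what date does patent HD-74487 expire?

December 10, 2004

(a) grant + 12 years → 11 November 2003.
(b) filing + 14 years → 27 January 1999.
Later of the two: 11 November 2003.
Interference Suspension Credit: +395 days → 10 December 2004.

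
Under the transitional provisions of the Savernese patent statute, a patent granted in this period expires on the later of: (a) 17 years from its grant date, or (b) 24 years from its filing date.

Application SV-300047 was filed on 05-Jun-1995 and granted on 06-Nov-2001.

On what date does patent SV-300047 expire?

2019-06-05

(a) grant + 17 years → 6 November 2018.
(b) filing + 24 years → 5 June 2019.
Later of the two: 5 June 2019.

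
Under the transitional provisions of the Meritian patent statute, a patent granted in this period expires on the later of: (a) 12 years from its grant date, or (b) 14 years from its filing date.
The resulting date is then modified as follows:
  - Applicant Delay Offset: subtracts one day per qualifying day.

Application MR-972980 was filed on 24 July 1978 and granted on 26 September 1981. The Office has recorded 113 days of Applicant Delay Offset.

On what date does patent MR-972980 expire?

1993-06-05

(a) grant + 12 years → 26 September 1993.
(b) filing + 14 years → 24 July 1992.
Later of the two: 26 September 1993.
Applicant Delay Offset: −113 days → 5 June 1993.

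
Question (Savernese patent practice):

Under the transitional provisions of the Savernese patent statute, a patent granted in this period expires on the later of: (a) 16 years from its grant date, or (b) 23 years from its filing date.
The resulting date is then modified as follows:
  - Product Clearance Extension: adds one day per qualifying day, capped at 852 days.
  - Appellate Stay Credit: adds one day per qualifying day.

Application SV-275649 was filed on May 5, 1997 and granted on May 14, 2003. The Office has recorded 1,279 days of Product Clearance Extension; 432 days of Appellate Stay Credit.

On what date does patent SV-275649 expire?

(a) grant + 16 years → 14 May 2019.
(b) filing + 23 years → 5 May 2020.
Later of the two: 5 May 2020.
Product Clearance Extension: 1279 days claimed exceeds the 852-day cap, so +852 days → 4 September 2022.
Appellate Stay Credit: +432 days → 10 November 2023.

2023-11-10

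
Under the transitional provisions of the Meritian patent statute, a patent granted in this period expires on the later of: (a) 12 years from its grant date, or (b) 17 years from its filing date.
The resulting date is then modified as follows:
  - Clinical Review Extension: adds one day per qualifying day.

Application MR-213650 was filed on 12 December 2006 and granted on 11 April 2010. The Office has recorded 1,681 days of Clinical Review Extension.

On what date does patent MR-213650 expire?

July 19, 2028

(a) grant + 12 years → 11 April 2022.
(b) filing + 17 years → 12 December 2023.
Later of the two: 12 December 2023.
Clinical Review Extension: +1681 days → 19 July 2028.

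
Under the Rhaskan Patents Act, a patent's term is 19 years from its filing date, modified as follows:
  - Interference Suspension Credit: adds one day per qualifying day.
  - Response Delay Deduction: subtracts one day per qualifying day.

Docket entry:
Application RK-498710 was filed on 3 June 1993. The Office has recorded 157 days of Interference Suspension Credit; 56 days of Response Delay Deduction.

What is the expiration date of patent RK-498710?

Base term: filing date + 19 years → 3 June 2012.
Interference Suspension Credit: +157 days → 7 November 2012.
Response Delay Deduction: −56 days → 12 September 2012.

September 12, 2012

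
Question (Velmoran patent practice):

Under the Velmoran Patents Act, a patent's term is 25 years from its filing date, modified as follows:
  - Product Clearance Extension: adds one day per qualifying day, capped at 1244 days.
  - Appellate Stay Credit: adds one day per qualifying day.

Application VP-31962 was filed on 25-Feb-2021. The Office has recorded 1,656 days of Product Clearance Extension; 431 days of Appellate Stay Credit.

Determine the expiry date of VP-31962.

2050-09-27

Base term: filing date + 25 years → 25 February 2046.
Product Clearance Extension: 1656 days claimed exceeds the 1244-day cap, so +1244 days → 23 July 2049.
Appellate Stay Credit: +431 days → 27 September 2050.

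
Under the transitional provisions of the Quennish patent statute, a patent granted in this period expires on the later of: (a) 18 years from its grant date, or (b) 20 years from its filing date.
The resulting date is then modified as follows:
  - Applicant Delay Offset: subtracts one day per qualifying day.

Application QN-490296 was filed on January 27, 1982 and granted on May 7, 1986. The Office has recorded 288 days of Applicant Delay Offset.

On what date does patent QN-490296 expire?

2003-07-24

(a) grant + 18 years → 7 May 2004.
(b) filing + 20 years → 27 January 2002.
Later of the two: 7 May 2004.
Applicant Delay Offset: −288 days → 24 July 2003.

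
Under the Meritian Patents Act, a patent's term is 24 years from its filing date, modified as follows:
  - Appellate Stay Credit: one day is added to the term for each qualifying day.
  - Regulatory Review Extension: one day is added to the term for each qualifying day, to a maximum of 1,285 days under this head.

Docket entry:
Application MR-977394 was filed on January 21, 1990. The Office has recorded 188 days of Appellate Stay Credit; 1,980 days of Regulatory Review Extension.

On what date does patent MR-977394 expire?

Base term: filing date + 24 years → 21 January 2014.
Appellate Stay Credit: +188 days → 28 July 2014.
Regulatory Review Extension: 1980 days claimed exceeds the 1285-day cap, so +1285 days → 2 February 2018.

February 2, 2018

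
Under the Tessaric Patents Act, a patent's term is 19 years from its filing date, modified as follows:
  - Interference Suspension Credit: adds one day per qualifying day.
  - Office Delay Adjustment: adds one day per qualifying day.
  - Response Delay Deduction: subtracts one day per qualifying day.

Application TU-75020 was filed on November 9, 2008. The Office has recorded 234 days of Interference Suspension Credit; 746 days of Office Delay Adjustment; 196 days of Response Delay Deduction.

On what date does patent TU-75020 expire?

January 1, 2030

Base term: filing date + 19 years → 9 November 2027.
Interference Suspension Credit: +234 days → 30 June 2028.
Office Delay Adjustment: +746 days → 16 July 2030.
Response Delay Deduction: −196 days → 1 January 2030.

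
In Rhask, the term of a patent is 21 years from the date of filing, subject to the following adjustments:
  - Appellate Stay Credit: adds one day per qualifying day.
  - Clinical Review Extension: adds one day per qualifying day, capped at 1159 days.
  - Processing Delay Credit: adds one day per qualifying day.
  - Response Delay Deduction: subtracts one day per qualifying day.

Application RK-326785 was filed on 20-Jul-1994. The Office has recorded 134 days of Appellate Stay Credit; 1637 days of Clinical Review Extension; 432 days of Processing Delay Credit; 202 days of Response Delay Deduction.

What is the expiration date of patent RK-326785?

Base term: filing date + 21 years → 20 July 2015.
Appellate Stay Credit: +134 days → 1 December 2015.
Clinical Review Extension: 1637 days claimed exceeds the 1159-day cap, so +1159 days → 2 February 2019.
Processing Delay Credit: +432 days → 9 April 2020.
Response Delay Deduction: −202 days → 20 September 2019.

2019-09-20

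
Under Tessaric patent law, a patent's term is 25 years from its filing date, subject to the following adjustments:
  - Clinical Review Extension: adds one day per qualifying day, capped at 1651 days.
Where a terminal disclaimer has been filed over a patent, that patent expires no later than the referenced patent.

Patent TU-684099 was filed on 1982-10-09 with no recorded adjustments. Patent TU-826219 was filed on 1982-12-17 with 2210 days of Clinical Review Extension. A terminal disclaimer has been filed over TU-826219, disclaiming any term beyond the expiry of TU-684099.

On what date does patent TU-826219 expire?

Natural term of TU-826219:
  Base: filing + 25 years → 17 December 2007.
  Clinical Review Extension: 2210 days claimed exceeds the 1651-day cap, so +1651 days → 24 June 2012.
Expiry of referenced patent TU-684099:
  Base: filing + 25 years → 9 October 2007.
Terminal disclaimer: TU-826219 expires on the earlier of 24 June 2012 and 9 October 2007.

October 9, 2007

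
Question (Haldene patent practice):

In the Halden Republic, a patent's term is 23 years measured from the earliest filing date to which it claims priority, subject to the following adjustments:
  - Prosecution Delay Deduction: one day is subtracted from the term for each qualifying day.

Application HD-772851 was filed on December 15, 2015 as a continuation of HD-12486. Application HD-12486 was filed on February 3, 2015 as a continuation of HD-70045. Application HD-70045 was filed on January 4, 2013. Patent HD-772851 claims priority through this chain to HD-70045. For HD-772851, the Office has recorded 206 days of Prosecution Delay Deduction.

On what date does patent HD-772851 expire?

Earliest priority filing: 4 January 2013.
Base term: 4 January 2013 + 23 years → 4 January 2036.
Prosecution Delay Deduction: −206 days → 12 June 2035.

June 12, 2035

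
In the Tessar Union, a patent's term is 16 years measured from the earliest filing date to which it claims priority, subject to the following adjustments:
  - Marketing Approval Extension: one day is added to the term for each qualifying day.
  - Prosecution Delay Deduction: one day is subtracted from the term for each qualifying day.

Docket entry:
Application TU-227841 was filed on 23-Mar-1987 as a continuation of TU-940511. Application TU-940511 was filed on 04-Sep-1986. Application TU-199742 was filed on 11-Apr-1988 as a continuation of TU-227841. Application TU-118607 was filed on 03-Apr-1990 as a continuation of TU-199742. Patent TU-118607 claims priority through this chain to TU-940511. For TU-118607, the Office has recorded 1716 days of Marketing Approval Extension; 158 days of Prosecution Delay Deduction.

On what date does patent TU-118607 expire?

Earliest priority filing: 4 September 1986.
Base term: 4 September 1986 + 16 years → 4 September 2002.
Marketing Approval Extension: +1716 days → 17 May 2007.
Prosecution Delay Deduction: −158 days → 10 December 2006.

2006-12-10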